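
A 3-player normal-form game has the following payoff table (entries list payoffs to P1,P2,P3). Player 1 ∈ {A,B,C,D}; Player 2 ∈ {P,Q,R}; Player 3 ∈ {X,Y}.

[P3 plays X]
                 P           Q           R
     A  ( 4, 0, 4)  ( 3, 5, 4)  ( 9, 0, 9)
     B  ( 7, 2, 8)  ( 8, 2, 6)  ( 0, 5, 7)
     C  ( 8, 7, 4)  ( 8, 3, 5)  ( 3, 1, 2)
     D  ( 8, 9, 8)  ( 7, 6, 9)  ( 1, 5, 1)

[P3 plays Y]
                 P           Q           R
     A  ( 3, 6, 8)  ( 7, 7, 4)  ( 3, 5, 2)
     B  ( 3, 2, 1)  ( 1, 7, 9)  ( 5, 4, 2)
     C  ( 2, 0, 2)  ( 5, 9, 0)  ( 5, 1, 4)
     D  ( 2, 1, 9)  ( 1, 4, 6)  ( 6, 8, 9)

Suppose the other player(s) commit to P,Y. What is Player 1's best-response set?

u_1(A vs P,Y) = 3
u_1(B vs P,Y) = 3
u_1(C vs P,Y) = 2
u_1(D vs P,Y) = 2
max payoff 3 at {A,B}

P1 best: {A,B}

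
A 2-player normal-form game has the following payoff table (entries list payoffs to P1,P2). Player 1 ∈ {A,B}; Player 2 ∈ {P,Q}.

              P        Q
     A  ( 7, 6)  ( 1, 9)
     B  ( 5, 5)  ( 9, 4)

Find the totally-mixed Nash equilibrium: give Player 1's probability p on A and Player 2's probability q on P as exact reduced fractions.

P1 mixes 1/4 on A; P2 mixes 4/5 on P

P1 indiff ⇒ q·7+(1-q)·1 = q·5+(1-q)·9 ⇒ q(2) = (1-q)(8) ⇒ q = 4/5
P2 indiff ⇒ p·6+(1-p)·5 = p·9+(1-p)·4 ⇒ p(-3) = (1-p)(-1) ⇒ p = 1/4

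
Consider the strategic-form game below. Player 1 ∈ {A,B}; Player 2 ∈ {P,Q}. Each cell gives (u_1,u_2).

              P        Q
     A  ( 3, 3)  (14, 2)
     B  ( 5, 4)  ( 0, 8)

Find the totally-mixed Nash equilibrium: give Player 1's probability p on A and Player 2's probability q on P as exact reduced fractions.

P1 indiff ⇒ q·3+(1-q)·14 = q·5+(1-q)·0 ⇒ q(-2) = (1-q)(-14) ⇒ q = 7/8
P2 indiff ⇒ p·3+(1-p)·4 = p·2+(1-p)·8 ⇒ p(1) = (1-p)(4) ⇒ p = 4/5

P1 mixes 4/5 on A; P2 mixes 7/8 on P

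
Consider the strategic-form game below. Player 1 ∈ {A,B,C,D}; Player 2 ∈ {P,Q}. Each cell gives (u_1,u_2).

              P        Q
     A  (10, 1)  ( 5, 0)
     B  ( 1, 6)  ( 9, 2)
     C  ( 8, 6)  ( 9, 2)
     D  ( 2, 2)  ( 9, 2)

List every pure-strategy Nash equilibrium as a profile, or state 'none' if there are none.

NE set: (A,P), (D,Q)

(A,P): NE
(A,Q): not NE [P1→D gives 9>5; P2→P gives 1>0]
(B,P): not NE [P1→A gives 10>1]
(B,Q): not NE [P2→P gives 6>2]
(C,P): not NE [P1→A gives 10>8]
(C,Q): not NE [P2→P gives 6>2]
(D,P): not NE [P1→A gives 10>2]
(D,Q): NE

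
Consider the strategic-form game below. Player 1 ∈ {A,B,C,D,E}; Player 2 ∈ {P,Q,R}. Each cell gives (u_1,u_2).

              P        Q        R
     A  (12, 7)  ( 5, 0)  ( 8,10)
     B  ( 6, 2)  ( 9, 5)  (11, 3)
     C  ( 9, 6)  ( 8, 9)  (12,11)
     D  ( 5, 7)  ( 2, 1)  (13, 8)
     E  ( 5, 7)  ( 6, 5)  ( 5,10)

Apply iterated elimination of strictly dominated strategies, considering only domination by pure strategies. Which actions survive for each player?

P1 drop E (B beats it: P:6>5 Q:9>6 R:11>5)
P2 drop P (R beats it: A:10>7 B:3>2 C:11>6 D:8>7)
P1 drop A (B beats it: Q:9>5 R:11>8)
P1→{B,C,D} P2→{Q,R}

IESDS → P1:{B,C,D} P2:{Q,R}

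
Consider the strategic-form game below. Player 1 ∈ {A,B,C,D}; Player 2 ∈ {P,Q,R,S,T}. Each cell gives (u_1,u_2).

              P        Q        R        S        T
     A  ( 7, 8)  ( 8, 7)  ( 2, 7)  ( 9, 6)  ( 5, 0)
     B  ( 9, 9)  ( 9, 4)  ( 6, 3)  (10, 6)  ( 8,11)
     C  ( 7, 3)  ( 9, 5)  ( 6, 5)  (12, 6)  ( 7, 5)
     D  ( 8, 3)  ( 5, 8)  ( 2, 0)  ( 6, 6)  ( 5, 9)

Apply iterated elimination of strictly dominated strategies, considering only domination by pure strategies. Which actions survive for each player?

P1 drop A (B beats it: P:9>7 Q:9>8 R:6>2 S:10>9 T:8>5)
P1 drop D (B beats it: P:9>8 Q:9>5 R:6>2 S:10>6 T:8>5)
P2 drop P (T beats it: B:11>9 C:5>3)
P2 drop Q (S beats it: B:6>4 C:6>5)
P2 drop R (S beats it: B:6>3 C:6>5)
P1→{B,C} P2→{S,T}

Remaining: P1:{B,C} P2:{S,T}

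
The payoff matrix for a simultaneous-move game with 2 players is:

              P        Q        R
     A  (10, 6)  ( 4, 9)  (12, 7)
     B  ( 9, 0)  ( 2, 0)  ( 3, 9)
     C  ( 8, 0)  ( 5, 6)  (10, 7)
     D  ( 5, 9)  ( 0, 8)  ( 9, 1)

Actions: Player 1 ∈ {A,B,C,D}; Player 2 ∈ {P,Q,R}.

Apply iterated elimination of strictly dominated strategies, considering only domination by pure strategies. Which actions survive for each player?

Remaining: P1:{A,C} P2:{Q,R}

P1 drop B (A beats it: P:10>9 Q:4>2 R:12>3)
P1 drop D (A beats it: P:10>5 Q:4>0 R:12>9)
P2 drop P (Q beats it: A:9>6 C:6>0)
P1→{A,C} P2→{Q,R}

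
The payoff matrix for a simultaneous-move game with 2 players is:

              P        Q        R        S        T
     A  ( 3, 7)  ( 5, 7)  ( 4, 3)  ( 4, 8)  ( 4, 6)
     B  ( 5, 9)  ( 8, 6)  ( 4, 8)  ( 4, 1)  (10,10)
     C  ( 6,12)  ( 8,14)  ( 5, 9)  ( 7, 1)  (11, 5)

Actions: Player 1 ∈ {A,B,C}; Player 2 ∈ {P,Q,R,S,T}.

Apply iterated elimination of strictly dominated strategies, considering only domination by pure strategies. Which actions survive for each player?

P1 drop A (C beats it: P:6>3 Q:8>5 R:5>4 S:7>4 T:11>4)
P2 drop R (P beats it: B:9>8 C:12>9)
P2 drop S (P beats it: B:9>1 C:12>1)
P1→{B,C} P2→{P,Q,T}

Survivors P1:{B,C} P2:{P,Q,T}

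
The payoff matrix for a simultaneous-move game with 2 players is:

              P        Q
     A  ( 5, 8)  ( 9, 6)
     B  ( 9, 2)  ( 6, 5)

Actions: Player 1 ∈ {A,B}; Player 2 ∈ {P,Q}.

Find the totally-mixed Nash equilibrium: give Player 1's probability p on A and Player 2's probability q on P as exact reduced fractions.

P1 mixes 3/5 on A; P2 mixes 3/7 on P

P1 indiff ⇒ q·5+(1-q)·9 = q·9+(1-q)·6 ⇒ q(-4) = (1-q)(-3) ⇒ q = 3/7
P2 indiff ⇒ p·8+(1-p)·2 = p·6+(1-p)·5 ⇒ p(2) = (1-p)(3) ⇒ p = 3/5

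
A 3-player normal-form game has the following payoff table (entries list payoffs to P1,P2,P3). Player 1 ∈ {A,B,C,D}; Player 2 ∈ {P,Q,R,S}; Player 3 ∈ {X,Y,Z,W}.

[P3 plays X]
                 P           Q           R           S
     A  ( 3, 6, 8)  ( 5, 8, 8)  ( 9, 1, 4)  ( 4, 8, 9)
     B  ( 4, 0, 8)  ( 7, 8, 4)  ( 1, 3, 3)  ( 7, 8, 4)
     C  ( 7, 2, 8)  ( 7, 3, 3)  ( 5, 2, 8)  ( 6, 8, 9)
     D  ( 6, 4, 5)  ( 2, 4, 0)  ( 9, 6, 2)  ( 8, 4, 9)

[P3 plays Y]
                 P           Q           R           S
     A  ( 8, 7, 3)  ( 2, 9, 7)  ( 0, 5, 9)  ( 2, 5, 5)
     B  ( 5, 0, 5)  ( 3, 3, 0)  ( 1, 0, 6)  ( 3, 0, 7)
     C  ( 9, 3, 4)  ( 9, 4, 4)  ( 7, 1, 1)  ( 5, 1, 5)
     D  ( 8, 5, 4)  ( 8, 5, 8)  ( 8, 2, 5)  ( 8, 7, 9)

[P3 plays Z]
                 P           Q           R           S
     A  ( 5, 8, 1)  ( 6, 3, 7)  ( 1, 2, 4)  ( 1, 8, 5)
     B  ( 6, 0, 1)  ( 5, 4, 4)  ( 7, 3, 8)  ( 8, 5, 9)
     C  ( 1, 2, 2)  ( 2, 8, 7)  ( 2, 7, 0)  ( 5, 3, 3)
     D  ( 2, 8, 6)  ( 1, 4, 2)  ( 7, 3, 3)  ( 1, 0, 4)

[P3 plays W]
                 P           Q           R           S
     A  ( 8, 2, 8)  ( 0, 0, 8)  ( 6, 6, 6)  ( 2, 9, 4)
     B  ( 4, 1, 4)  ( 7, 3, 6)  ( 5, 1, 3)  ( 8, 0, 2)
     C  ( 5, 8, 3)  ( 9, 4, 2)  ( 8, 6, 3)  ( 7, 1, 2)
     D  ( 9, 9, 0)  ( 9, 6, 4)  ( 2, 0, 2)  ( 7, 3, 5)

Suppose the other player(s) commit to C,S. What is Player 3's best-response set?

BR_3 = {X}

u_3(X vs C,S) = 9
u_3(Y vs C,S) = 5
u_3(Z vs C,S) = 3
u_3(W vs C,S) = 2
max payoff 9 at {X}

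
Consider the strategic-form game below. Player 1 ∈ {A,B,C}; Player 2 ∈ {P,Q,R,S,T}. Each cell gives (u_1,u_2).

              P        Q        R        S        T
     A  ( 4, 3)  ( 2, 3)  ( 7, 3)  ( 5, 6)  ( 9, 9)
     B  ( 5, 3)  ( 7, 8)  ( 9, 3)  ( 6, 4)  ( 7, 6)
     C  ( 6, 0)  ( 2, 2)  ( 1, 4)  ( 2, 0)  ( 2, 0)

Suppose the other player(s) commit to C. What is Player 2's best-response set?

u_2(P vs C) = 0
u_2(Q vs C) = 2
u_2(R vs C) = 4
u_2(S vs C) = 0
u_2(T vs C) = 0
max payoff 4 at {R}

argmax u_2 = {R}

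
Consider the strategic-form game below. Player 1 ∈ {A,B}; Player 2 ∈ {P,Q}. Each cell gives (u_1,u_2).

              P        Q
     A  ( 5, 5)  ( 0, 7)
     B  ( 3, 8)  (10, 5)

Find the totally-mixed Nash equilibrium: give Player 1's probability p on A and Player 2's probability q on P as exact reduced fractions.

p=3/5, q=5/6

P1 indiff ⇒ q·5+(1-q)·0 = q·3+(1-q)·10 ⇒ q(2) = (1-q)(10) ⇒ q = 5/6
P2 indiff ⇒ p·5+(1-p)·8 = p·7+(1-p)·5 ⇒ p(-2) = (1-p)(-3) ⇒ p = 3/5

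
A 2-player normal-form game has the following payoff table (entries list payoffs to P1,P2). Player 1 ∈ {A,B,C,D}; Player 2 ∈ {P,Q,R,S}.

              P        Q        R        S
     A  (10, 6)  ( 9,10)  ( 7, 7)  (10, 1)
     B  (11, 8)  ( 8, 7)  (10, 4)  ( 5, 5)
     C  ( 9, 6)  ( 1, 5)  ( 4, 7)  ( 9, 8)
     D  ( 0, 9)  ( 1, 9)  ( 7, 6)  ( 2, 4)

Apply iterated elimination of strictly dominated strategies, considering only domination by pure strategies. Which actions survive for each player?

P1 drop C (A beats it: P:10>9 Q:9>1 R:7>4 S:10>9)
P1 drop D (B beats it: P:11>0 Q:8>1 R:10>7 S:5>2)
P2 drop R (Q beats it: A:10>7 B:7>4)
P2 drop S (P beats it: A:6>1 B:8>5)
P1→{A,B} P2→{P,Q}

Survivors P1:{A,B} P2:{P,Q}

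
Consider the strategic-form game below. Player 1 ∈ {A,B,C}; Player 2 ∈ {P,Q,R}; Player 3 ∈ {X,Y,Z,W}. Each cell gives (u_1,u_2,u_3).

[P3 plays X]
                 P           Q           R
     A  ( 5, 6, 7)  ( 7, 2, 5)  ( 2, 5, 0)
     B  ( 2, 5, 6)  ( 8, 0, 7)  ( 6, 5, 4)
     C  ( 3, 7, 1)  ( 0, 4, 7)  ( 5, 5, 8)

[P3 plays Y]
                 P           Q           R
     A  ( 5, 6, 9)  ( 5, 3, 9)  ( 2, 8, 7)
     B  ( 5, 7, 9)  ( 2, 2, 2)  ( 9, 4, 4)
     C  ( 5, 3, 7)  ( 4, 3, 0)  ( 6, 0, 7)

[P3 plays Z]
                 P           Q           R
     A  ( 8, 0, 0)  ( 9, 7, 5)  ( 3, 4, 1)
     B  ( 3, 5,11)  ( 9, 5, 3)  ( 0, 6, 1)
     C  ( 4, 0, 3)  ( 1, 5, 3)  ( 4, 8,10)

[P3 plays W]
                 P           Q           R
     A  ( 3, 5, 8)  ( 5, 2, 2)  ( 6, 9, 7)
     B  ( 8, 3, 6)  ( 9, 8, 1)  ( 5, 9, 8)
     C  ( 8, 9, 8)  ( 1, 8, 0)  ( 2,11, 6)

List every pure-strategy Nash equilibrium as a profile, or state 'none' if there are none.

PSNE = {(A,R,W), (C,R,Z)}

(A,P,X): not NE [P3→Y gives 9>7]
(A,P,Y): not NE [P2→R gives 8>6]
(A,P,Z): not NE [P2→Q gives 7>0; P3→Y gives 9>0]
(A,P,W): not NE [P1→C gives 8>3; P2→R gives 9>5; P3→Y gives 9>8]
(A,Q,X): not NE [P1→B gives 8>7; P2→P gives 6>2; P3→Y gives 9>5]
(A,Q,Y): not NE [P2→R gives 8>3]
(A,Q,Z): not NE [P3→Y gives 9>5]
(A,Q,W): not NE [P1→B gives 9>5; P2→R gives 9>2; P3→Y gives 9>2]
(A,R,X): not NE [P1→B gives 6>2; P2→P gives 6>5; P3→W gives 7>0]
(A,R,Y): not NE [P1→B gives 9>2]
(A,R,Z): not NE [P1→C gives 4>3; P2→Q gives 7>4; P3→W gives 7>1]
(A,R,W): NE
(B,P,X): not NE [P1→A gives 5>2; P3→Z gives 11>6]
(B,P,Y): not NE [P3→Z gives 11>9]
(B,P,Z): not NE [P1→A gives 8>3; P2→R gives 6>5]
(B,P,W): not NE [P2→R gives 9>3; P3→Z gives 11>6]
(B,Q,X): not NE [P2→R gives 5>0]
(B,Q,Y): not NE [P1→A gives 5>2; P2→P gives 7>2; P3→X gives 7>2]
(B,Q,Z): not NE [P2→R gives 6>5; P3→X gives 7>3]
(B,Q,W): not NE [P2→R gives 9>8; P3→X gives 7>1]
(B,R,X): not NE [P3→W gives 8>4]
(B,R,Y): not NE [P2→P gives 7>4; P3→W gives 8>4]
(B,R,Z): not NE [P1→C gives 4>0; P3→W gives 8>1]
(B,R,W): not NE [P1→A gives 6>5]
(C,P,X): not NE [P1→A gives 5>3; P3→W gives 8>1]
(C,P,Y): not NE [P3→W gives 8>7]
(C,P,Z): not NE [P1→A gives 8>4; P2→R gives 8>0; P3→W gives 8>3]
(C,P,W): not NE [P2→R gives 11>9]
(C,Q,X): not NE [P1→B gives 8>0; P2→P gives 7>4]
(C,Q,Y): not NE [P1→A gives 5>4; P3→X gives 7>0]
(C,Q,Z): not NE [P1→B gives 9>1; P2→R gives 8>5; P3→X gives 7>3]
(C,Q,W): not NE [P1→B gives 9>1; P2→R gives 11>8; P3→X gives 7>0]
(C,R,X): not NE [P1→B gives 6>5; P2→P gives 7>5; P3→Z gives 10>8]
(C,R,Y): not NE [P1→B gives 9>6; P2→Q gives 3>0; P3→Z gives 10>7]
(C,R,Z): NE
(C,R,W): not NE [P1→A gives 6>2; P3→Z gives 10>6]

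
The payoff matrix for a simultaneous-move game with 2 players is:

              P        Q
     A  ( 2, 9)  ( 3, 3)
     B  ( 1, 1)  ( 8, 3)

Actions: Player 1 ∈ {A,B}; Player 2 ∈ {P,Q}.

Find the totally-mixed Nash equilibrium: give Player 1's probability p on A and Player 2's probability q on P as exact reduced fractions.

P1 mixes 1/4 on A; P2 mixes 5/6 on P

P1 indiff ⇒ q·2+(1-q)·3 = q·1+(1-q)·8 ⇒ q(1) = (1-q)(5) ⇒ q = 5/6
P2 indiff ⇒ p·9+(1-p)·1 = p·3+(1-p)·3 ⇒ p(6) = (1-p)(2) ⇒ p = 1/4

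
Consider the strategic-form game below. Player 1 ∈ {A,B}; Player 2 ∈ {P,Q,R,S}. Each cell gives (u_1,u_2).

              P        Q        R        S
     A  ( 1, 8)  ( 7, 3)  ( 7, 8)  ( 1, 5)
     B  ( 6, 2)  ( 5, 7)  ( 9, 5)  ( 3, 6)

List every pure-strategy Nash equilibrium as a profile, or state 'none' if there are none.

(A,P): not NE [P1→B gives 6>1]
(A,Q): not NE [P2→R gives 8>3]
(A,R): not NE [P1→B gives 9>7]
(A,S): not NE [P1→B gives 3>1; P2→R gives 8>5]
(B,P): not NE [P2→Q gives 7>2]
(B,Q): not NE [P1→A gives 7>5]
(B,R): not NE [P2→Q gives 7>5]
(B,S): not NE [P2→Q gives 7>6]

No pure NE.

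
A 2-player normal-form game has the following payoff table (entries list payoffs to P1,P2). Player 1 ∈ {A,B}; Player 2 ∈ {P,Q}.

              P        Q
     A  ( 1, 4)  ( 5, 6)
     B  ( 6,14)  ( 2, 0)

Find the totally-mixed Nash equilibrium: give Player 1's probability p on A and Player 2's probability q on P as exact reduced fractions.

P1 indiff ⇒ q·1+(1-q)·5 = q·6+(1-q)·2 ⇒ q(-5) = (1-q)(-3) ⇒ q = 3/8
P2 indiff ⇒ p·4+(1-p)·14 = p·6+(1-p)·0 ⇒ p(-2) = (1-p)(-14) ⇒ p = 7/8

P1 mixes 7/8 on A; P2 mixes 3/8 on P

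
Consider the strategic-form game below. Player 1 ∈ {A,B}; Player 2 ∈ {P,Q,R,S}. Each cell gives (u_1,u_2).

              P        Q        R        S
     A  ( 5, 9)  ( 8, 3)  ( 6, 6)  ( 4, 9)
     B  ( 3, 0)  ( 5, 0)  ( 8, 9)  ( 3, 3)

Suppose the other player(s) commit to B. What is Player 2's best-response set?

u_2(P vs B) = 0
u_2(Q vs B) = 0
u_2(R vs B) = 9
u_2(S vs B) = 3
max payoff 9 at {R}

argmax u_2 = {R}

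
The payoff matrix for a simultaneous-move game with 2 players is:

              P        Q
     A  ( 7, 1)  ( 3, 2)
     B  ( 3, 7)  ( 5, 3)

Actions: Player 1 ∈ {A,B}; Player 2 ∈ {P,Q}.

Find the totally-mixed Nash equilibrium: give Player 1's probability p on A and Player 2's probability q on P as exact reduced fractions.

p=4/5, q=1/3

P1 indiff ⇒ q·7+(1-q)·3 = q·3+(1-q)·5 ⇒ q(4) = (1-q)(2) ⇒ q = 1/3
P2 indiff ⇒ p·1+(1-p)·7 = p·2+(1-p)·3 ⇒ p(-1) = (1-p)(-4) ⇒ p = 4/5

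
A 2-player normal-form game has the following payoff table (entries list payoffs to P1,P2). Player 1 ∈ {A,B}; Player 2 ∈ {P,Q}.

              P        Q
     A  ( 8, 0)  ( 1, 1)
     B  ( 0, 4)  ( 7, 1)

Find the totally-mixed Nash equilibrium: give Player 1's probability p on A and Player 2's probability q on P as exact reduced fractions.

(p,q) = (3/4, 3/7)

P1 indiff ⇒ q·8+(1-q)·1 = q·0+(1-q)·7 ⇒ q(8) = (1-q)(6) ⇒ q = 3/7
P2 indiff ⇒ p·0+(1-p)·4 = p·1+(1-p)·1 ⇒ p(-1) = (1-p)(-3) ⇒ p = 3/4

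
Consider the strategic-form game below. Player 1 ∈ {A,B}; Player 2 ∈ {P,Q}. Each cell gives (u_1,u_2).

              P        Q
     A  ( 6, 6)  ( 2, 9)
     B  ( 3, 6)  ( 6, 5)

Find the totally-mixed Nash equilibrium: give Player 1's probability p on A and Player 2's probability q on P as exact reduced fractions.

P1 indiff ⇒ q·6+(1-q)·2 = q·3+(1-q)·6 ⇒ q(3) = (1-q)(4) ⇒ q = 4/7
P2 indiff ⇒ p·6+(1-p)·6 = p·9+(1-p)·5 ⇒ p(-3) = (1-p)(-1) ⇒ p = 1/4

(p,q) = (1/4, 4/7)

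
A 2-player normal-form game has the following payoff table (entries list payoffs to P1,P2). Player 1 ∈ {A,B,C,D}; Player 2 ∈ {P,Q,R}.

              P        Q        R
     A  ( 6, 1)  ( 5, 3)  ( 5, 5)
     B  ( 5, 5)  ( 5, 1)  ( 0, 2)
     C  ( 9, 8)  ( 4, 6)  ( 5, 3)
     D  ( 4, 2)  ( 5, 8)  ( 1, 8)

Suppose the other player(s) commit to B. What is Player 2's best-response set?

u_2(P vs B) = 5
u_2(Q vs B) = 1
u_2(R vs B) = 2
max payoff 5 at {P}

argmax u_2 = {P}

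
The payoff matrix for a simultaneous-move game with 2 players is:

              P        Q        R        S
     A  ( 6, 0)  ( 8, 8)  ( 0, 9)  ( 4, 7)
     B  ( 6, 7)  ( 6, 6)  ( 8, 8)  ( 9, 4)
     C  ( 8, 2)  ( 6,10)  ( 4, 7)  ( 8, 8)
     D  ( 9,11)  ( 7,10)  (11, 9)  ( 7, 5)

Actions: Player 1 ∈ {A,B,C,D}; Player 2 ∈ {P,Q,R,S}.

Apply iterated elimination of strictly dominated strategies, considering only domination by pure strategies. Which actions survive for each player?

Remaining: P1:{A,D} P2:{P,Q,R}

P2 drop S (Q beats it: A:8>7 B:6>4 C:10>8 D:10>5)
P1 drop B (D beats it: P:9>6 Q:7>6 R:11>8)
P1 drop C (D beats it: P:9>8 Q:7>6 R:11>4)
P1→{A,D} P2→{P,Q,R}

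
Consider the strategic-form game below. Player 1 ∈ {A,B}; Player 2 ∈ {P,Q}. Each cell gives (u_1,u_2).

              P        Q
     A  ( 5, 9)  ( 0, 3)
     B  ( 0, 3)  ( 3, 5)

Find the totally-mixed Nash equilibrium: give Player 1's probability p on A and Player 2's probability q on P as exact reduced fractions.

P1 indiff ⇒ q·5+(1-q)·0 = q·0+(1-q)·3 ⇒ q(5) = (1-q)(3) ⇒ q = 3/8
P2 indiff ⇒ p·9+(1-p)·3 = p·3+(1-p)·5 ⇒ p(6) = (1-p)(2) ⇒ p = 1/4

(p,q) = (1/4, 3/8)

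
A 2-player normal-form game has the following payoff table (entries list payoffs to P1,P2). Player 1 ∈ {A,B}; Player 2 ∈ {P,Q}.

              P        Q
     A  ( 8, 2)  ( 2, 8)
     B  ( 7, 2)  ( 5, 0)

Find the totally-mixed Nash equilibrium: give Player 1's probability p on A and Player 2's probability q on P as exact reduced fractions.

P1 indiff ⇒ q·8+(1-q)·2 = q·7+(1-q)·5 ⇒ q(1) = (1-q)(3) ⇒ q = 3/4
P2 indiff ⇒ p·2+(1-p)·2 = p·8+(1-p)·0 ⇒ p(-6) = (1-p)(-2) ⇒ p = 1/4

(p,q) = (1/4, 3/4)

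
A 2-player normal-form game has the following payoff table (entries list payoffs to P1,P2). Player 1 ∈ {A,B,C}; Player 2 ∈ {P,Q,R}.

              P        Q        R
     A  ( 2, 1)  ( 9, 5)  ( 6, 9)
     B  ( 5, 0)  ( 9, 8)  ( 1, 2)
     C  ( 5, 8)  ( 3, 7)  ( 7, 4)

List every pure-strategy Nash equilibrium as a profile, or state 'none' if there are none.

(A,P): not NE [P1→C gives 5>2; P2→R gives 9>1]
(A,Q): not NE [P2→R gives 9>5]
(A,R): not NE [P1→C gives 7>6]
(B,P): not NE [P2→Q gives 8>0]
(B,Q): NE
(B,R): not NE [P1→C gives 7>1; P2→Q gives 8>2]
(C,P): NE
(C,Q): not NE [P1→B gives 9>3; P2→P gives 8>7]
(C,R): not NE [P2→P gives 8>4]

Nash profiles: (B,Q), (C,P)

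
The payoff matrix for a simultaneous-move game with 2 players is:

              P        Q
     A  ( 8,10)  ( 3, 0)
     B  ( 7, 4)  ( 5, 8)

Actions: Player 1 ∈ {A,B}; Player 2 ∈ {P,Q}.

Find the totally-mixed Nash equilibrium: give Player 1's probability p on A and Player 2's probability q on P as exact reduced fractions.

P1 indiff ⇒ q·8+(1-q)·3 = q·7+(1-q)·5 ⇒ q(1) = (1-q)(2) ⇒ q = 2/3
P2 indiff ⇒ p·10+(1-p)·4 = p·0+(1-p)·8 ⇒ p(10) = (1-p)(4) ⇒ p = 2/7

P1 mixes 2/7 on A; P2 mixes 2/3 on P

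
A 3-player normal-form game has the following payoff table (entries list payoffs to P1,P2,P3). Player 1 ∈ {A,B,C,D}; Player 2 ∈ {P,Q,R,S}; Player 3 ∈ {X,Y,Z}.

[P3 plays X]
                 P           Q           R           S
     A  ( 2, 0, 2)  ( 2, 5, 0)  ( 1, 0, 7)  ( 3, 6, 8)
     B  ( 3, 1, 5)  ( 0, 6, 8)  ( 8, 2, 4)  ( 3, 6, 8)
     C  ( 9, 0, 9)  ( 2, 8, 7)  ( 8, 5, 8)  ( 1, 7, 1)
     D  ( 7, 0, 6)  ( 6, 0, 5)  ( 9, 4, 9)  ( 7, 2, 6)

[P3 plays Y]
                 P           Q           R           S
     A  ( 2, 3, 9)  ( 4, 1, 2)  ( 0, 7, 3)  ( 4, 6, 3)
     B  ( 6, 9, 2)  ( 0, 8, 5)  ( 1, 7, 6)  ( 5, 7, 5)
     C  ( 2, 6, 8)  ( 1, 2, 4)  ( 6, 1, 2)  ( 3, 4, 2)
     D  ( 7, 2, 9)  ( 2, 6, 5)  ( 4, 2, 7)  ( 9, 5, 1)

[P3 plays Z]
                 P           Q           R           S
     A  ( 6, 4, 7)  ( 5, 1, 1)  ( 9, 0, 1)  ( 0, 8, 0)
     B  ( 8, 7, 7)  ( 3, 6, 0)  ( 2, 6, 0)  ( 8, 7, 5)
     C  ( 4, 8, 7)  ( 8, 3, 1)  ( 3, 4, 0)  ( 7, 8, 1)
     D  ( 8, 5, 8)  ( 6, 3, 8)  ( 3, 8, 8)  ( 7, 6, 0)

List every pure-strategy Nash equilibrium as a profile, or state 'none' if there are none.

(A,P,X): not NE [P1→C gives 9>2; P2→S gives 6>0; P3→Y gives 9>2]
(A,P,Y): not NE [P1→D gives 7>2; P2→R gives 7>3]
(A,P,Z): not NE [P1→D gives 8>6; P2→S gives 8>4; P3→Y gives 9>7]
(A,Q,X): not NE [P1→D gives 6>2; P2→S gives 6>5; P3→Y gives 2>0]
(A,Q,Y): not NE [P2→R gives 7>1]
(A,Q,Z): not NE [P1→C gives 8>5; P2→S gives 8>1; P3→Y gives 2>1]
(A,R,X): not NE [P1→D gives 9>1; P2→S gives 6>0]
(A,R,Y): not NE [P1→C gives 6>0; P3→X gives 7>3]
(A,R,Z): not NE [P2→S gives 8>0; P3→X gives 7>1]
(A,S,X): not NE [P1→D gives 7>3]
(A,S,Y): not NE [P1→D gives 9>4; P2→R gives 7>6; P3→X gives 8>3]
(A,S,Z): not NE [P1→B gives 8>0; P3→X gives 8>0]
(B,P,X): not NE [P1→C gives 9>3; P2→S gives 6>1; P3→Z gives 7>5]
(B,P,Y): not NE [P1→D gives 7>6; P3→Z gives 7>2]
(B,P,Z): NE
(B,Q,X): not NE [P1→D gives 6>0]
(B,Q,Y): not NE [P1→A gives 4>0; P2→P gives 9>8; P3→X gives 8>5]
(B,Q,Z): not NE [P1→C gives 8>3; P2→S gives 7>6; P3→X gives 8>0]
(B,R,X): not NE [P1→D gives 9>8; P2→S gives 6>2; P3→Y gives 6>4]
(B,R,Y): not NE [P1→C gives 6>1; P2→P gives 9>7]
(B,R,Z): not NE [P1→A gives 9>2; P2→S gives 7>6; P3→Y gives 6>0]
(B,S,X): not NE [P1→D gives 7>3]
(B,S,Y): not NE [P1→D gives 9>5; P2→P gives 9>7; P3→X gives 8>5]
(B,S,Z): not NE [P3→X gives 8>5]
(C,P,X): not NE [P2→Q gives 8>0]
(C,P,Y): not NE [P1→D gives 7>2; P3→X gives 9>8]
(C,P,Z): not NE [P1→D gives 8>4; P3→X gives 9>7]
(C,Q,X): not NE [P1→D gives 6>2]
(C,Q,Y): not NE [P1→A gives 4>1; P2→P gives 6>2; P3→X gives 7>4]
(C,Q,Z): not NE [P2→S gives 8>3; P3→X gives 7>1]
(C,R,X): not NE [P1→D gives 9>8; P2→Q gives 8>5]
(C,R,Y): not NE [P2→P gives 6>1; P3→X gives 8>2]
(C,R,Z): not NE [P1→A gives 9>3; P2→S gives 8>4; P3→X gives 8>0]
(C,S,X): not NE [P1→D gives 7>1; P2→Q gives 8>7; P3→Y gives 2>1]
(C,S,Y): not NE [P1→D gives 9>3; P2→P gives 6>4]
(C,S,Z): not NE [P1→B gives 8>7; P3→Y gives 2>1]
(D,P,X): not NE [P1→C gives 9>7; P2→R gives 4>0; P3→Y gives 9>6]
(D,P,Y): not NE [P2→Q gives 6>2]
(D,P,Z): not NE [P2→R gives 8>5; P3→Y gives 9>8]
(D,Q,X): not NE [P2→R gives 4>0; P3→Z gives 8>5]
(D,Q,Y): not NE [P1→A gives 4>2; P3→Z gives 8>5]
(D,Q,Z): not NE [P1→C gives 8>6; P2→R gives 8>3]
(D,R,X): NE
(D,R,Y): not NE [P1→C gives 6>4; P2→Q gives 6>2; P3→X gives 9>7]
(D,R,Z): not NE [P1→A gives 9>3; P3→X gives 9>8]
(D,S,X): not NE [P2→R gives 4>2]
(D,S,Y): not NE [P2→Q gives 6>5; P3→X gives 6>1]
(D,S,Z): not NE [P1→B gives 8>7; P2→R gives 8>6; P3→X gives 6>0]

Nash profiles: (B,P,Z), (D,R,X)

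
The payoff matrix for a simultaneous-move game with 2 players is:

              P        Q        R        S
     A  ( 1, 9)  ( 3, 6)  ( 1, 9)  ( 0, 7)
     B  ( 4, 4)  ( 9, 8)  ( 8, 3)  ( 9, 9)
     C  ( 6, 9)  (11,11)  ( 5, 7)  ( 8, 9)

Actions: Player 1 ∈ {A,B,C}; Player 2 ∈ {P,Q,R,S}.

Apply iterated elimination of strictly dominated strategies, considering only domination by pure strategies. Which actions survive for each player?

P1 drop A (B beats it: P:4>1 Q:9>3 R:8>1 S:9>0)
P2 drop P (Q beats it: B:8>4 C:11>9)
P2 drop R (Q beats it: B:8>3 C:11>7)
P1→{B,C} P2→{Q,S}

Remaining: P1:{B,C} P2:{Q,S}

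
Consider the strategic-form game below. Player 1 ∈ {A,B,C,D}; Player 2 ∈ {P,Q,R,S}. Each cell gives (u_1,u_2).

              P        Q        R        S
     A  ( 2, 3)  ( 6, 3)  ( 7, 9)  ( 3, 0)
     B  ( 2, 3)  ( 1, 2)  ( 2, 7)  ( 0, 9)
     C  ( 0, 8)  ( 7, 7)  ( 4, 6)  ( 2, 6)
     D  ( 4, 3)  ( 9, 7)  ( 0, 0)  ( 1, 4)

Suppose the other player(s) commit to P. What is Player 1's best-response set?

P1 best: {D}

u_1(A vs P) = 2
u_1(B vs P) = 2
u_1(C vs P) = 0
u_1(D vs P) = 4
max payoff 4 at {D}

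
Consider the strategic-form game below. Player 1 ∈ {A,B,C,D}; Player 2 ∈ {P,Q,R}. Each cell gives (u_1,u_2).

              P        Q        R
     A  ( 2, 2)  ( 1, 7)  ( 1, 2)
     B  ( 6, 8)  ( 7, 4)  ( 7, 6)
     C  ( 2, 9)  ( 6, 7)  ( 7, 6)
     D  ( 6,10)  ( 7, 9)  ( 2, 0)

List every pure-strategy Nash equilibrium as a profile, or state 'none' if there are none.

(A,P): not NE [P1→D gives 6>2; P2→Q gives 7>2]
(A,Q): not NE [P1→D gives 7>1]
(A,R): not NE [P1→C gives 7>1; P2→Q gives 7>2]
(B,P): NE
(B,Q): not NE [P2→P gives 8>4]
(B,R): not NE [P2→P gives 8>6]
(C,P): not NE [P1→D gives 6>2]
(C,Q): not NE [P1→D gives 7>6; P2→P gives 9>7]
(C,R): not NE [P2→P gives 9>6]
(D,P): NE
(D,Q): not NE [P2→P gives 10>9]
(D,R): not NE [P1→C gives 7>2; P2→P gives 10>0]

NE set: (B,P), (D,P)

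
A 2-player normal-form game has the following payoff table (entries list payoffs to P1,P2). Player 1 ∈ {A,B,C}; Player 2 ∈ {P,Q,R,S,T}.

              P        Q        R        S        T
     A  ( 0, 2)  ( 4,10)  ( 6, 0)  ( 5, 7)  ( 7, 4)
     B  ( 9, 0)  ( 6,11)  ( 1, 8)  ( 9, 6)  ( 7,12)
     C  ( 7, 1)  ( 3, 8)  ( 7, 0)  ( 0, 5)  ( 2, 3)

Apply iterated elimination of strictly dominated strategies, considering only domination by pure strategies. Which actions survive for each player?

P2 drop P (Q beats it: A:10>2 B:11>0 C:8>1)
P2 drop R (Q beats it: A:10>0 B:11>8 C:8>0)
P1 drop C (A beats it: Q:4>3 S:5>0 T:7>2)
P2 drop S (Q beats it: A:10>7 B:11>6)
P1→{A,B} P2→{Q,T}

Remaining: P1:{A,B} P2:{Q,T}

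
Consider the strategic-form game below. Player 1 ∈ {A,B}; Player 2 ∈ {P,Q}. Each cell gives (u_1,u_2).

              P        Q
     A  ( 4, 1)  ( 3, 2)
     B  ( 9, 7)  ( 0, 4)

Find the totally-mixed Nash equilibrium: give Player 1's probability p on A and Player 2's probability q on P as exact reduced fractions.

P1 mixes 3/4 on A; P2 mixes 3/8 on P

P1 indiff ⇒ q·4+(1-q)·3 = q·9+(1-q)·0 ⇒ q(-5) = (1-q)(-3) ⇒ q = 3/8
P2 indiff ⇒ p·1+(1-p)·7 = p·2+(1-p)·4 ⇒ p(-1) = (1-p)(-3) ⇒ p = 3/4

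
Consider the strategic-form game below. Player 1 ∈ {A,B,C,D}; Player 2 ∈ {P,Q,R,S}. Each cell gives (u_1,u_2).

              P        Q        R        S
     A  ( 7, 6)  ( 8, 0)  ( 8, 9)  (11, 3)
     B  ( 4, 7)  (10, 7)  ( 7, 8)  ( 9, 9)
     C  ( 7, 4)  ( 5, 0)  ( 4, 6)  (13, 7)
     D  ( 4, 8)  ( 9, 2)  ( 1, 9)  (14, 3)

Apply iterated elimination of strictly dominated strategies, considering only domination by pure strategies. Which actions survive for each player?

P2 drop P (R beats it: A:9>6 B:8>7 C:6>4 D:9>8)
P2 drop Q (R beats it: A:9>0 B:8>7 C:6>0 D:9>2)
P1 drop B (A beats it: R:8>7 S:11>9)
P1→{A,C,D} P2→{R,S}

Survivors P1:{A,C,D} P2:{R,S}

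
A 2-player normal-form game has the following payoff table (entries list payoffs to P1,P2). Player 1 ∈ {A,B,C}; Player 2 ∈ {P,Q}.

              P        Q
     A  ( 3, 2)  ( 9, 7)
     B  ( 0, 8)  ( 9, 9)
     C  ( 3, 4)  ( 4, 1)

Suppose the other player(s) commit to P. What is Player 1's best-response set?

P1 best: {A,C}

u_1(A vs P) = 3
u_1(B vs P) = 0
u_1(C vs P) = 3
max payoff 3 at {A,C}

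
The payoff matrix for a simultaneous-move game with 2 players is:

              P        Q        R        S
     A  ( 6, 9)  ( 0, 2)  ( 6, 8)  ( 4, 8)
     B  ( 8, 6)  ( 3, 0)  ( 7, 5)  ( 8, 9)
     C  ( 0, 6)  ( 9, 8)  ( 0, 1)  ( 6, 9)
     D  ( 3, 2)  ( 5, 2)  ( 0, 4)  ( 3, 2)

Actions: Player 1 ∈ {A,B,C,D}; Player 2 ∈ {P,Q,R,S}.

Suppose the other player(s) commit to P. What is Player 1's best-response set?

argmax u_1 = {B}

u_1(A vs P) = 6
u_1(B vs P) = 8
u_1(C vs P) = 0
u_1(D vs P) = 3
max payoff 8 at {B}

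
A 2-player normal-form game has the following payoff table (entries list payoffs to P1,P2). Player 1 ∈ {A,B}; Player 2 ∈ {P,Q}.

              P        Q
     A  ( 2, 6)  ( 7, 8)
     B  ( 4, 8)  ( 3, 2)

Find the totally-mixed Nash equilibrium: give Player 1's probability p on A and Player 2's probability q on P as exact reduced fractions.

p=3/4, q=2/3

P1 indiff ⇒ q·2+(1-q)·7 = q·4+(1-q)·3 ⇒ q(-2) = (1-q)(-4) ⇒ q = 2/3
P2 indiff ⇒ p·6+(1-p)·8 = p·8+(1-p)·2 ⇒ p(-2) = (1-p)(-6) ⇒ p = 3/4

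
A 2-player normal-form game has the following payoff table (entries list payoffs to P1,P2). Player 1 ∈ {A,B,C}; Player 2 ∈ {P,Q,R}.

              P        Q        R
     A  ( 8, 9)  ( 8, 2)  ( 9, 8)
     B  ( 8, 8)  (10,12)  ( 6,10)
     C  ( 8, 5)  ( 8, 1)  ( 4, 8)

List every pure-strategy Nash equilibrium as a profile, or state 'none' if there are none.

(A,P): NE
(A,Q): not NE [P1→B gives 10>8; P2→P gives 9>2]
(A,R): not NE [P2→P gives 9>8]
(B,P): not NE [P2→Q gives 12>8]
(B,Q): NE
(B,R): not NE [P1→A gives 9>6; P2→Q gives 12>10]
(C,P): not NE [P2→R gives 8>5]
(C,Q): not NE [P1→B gives 10>8; P2→R gives 8>1]
(C,R): not NE [P1→A gives 9>4]

PSNE = {(A,P), (B,Q)}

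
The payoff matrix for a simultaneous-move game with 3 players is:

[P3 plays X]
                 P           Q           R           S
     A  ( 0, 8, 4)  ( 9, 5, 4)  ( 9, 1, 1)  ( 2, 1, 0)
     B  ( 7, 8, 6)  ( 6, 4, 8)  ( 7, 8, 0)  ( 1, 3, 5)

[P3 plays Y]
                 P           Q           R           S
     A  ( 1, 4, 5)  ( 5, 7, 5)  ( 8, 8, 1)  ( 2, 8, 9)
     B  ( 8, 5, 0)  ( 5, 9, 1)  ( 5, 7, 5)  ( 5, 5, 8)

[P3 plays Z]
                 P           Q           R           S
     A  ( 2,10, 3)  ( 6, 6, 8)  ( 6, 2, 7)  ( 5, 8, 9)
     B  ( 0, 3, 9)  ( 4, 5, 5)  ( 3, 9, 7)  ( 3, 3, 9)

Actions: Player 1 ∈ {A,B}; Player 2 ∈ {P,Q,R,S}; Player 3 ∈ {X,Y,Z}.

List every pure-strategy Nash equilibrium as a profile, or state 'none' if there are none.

PSNE: ∅

(A,P,X): not NE [P1→B gives 7>0; P3→Y gives 5>4]
(A,P,Y): not NE [P1→B gives 8>1; P2→S gives 8>4]
(A,P,Z): not NE [P3→Y gives 5>3]
(A,Q,X): not NE [P2→P gives 8>5; P3→Z gives 8>4]
(A,Q,Y): not NE [P2→S gives 8>7; P3→Z gives 8>5]
(A,Q,Z): not NE [P2→P gives 10>6]
(A,R,X): not NE [P2→P gives 8>1; P3→Z gives 7>1]
(A,R,Y): not NE [P3→Z gives 7>1]
(A,R,Z): not NE [P2→P gives 10>2]
(A,S,X): not NE [P2→P gives 8>1; P3→Z gives 9>0]
(A,S,Y): not NE [P1→B gives 5>2]
(A,S,Z): not NE [P2→P gives 10>8]
(B,P,X): not NE [P3→Z gives 9>6]
(B,P,Y): not NE [P2→Q gives 9>5; P3→Z gives 9>0]
(B,P,Z): not NE [P1→A gives 2>0; P2→R gives 9>3]
(B,Q,X): not NE [P1→A gives 9>6; P2→R gives 8>4]
(B,Q,Y): not NE [P3→X gives 8>1]
(B,Q,Z): not NE [P1→A gives 6>4; P2→R gives 9>5; P3→X gives 8>5]
(B,R,X): not NE [P1→A gives 9>7; P3→Z gives 7>0]
(B,R,Y): not NE [P1→A gives 8>5; P2→Q gives 9>7; P3→Z gives 7>5]
(B,R,Z): not NE [P1→A gives 6>3]
(B,S,X): not NE [P1→A gives 2>1; P2→R gives 8>3; P3→Z gives 9>5]
(B,S,Y): not NE [P2→Q gives 9>5; P3→Z gives 9>8]
(B,S,Z): not NE [P1→A gives 5>3; P2→R gives 9>3]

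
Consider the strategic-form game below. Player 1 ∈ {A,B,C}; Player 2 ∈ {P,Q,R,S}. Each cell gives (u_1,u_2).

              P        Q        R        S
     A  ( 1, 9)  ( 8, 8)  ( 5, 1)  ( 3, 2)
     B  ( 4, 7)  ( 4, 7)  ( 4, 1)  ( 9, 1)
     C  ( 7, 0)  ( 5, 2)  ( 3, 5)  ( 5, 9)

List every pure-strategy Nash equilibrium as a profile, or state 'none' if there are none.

(A,P): not NE [P1→C gives 7>1]
(A,Q): not NE [P2→P gives 9>8]
(A,R): not NE [P2→P gives 9>1]
(A,S): not NE [P1→B gives 9>3; P2→P gives 9>2]
(B,P): not NE [P1→C gives 7>4]
(B,Q): not NE [P1→A gives 8>4]
(B,R): not NE [P1→A gives 5>4; P2→Q gives 7>1]
(B,S): not NE [P2→Q gives 7>1]
(C,P): not NE [P2→S gives 9>0]
(C,Q): not NE [P1→A gives 8>5; P2→S gives 9>2]
(C,R): not NE [P1→A gives 5>3; P2→S gives 9>5]
(C,S): not NE [P1→B gives 9>5]

PSNE: ∅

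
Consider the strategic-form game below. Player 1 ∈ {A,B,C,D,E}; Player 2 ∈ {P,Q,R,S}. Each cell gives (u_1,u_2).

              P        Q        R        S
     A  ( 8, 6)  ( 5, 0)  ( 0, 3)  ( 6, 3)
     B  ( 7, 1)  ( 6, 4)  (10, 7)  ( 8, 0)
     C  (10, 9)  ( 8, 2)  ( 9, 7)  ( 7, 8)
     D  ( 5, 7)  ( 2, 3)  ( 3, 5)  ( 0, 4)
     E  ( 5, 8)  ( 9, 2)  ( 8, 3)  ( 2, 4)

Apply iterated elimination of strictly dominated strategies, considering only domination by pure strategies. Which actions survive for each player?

IESDS → P1:{B,C} P2:{P,R}

P1 drop A (C beats it: P:10>8 Q:8>5 R:9>0 S:7>6)
P1 drop D (B beats it: P:7>5 Q:6>2 R:10>3 S:8>0)
P2 drop Q (R beats it: B:7>4 C:7>2 E:3>2)
P1 drop E (B beats it: P:7>5 R:10>8 S:8>2)
P2 drop S (P beats it: B:1>0 C:9>8)
P1→{B,C} P2→{P,R}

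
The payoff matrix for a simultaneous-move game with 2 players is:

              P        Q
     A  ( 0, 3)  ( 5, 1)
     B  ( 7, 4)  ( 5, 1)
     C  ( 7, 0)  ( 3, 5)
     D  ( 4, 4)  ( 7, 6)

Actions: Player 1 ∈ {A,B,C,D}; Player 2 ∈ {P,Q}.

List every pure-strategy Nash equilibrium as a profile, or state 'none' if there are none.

Nash profiles: (B,P), (D,Q)

(A,P): not NE [P1→C gives 7>0]
(A,Q): not NE [P1→D gives 7>5; P2→P gives 3>1]
(B,P): NE
(B,Q): not NE [P1→D gives 7>5; P2→P gives 4>1]
(C,P): not NE [P2→Q gives 5>0]
(C,Q): not NE [P1→D gives 7>3]
(D,P): not NE [P1→C gives 7>4; P2→Q gives 6>4]
(D,Q): NE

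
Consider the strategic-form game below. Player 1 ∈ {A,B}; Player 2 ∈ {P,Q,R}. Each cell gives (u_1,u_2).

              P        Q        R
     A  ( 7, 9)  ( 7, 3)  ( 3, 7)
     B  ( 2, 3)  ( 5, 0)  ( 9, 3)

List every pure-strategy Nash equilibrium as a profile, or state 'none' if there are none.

Nash profiles: (A,P), (B,R)

(A,P): NE
(A,Q): not NE [P2→P gives 9>3]
(A,R): not NE [P1→B gives 9>3; P2→P gives 9>7]
(B,P): not NE [P1→A gives 7>2]
(B,Q): not NE [P1→A gives 7>5; P2→R gives 3>0]
(B,R): NE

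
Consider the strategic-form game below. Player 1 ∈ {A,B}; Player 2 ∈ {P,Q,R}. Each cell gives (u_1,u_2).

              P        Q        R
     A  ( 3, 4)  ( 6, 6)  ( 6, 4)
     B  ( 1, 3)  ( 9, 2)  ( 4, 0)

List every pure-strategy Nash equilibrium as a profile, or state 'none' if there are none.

(A,P): not NE [P2→Q gives 6>4]
(A,Q): not NE [P1→B gives 9>6]
(A,R): not NE [P2→Q gives 6>4]
(B,P): not NE [P1→A gives 3>1]
(B,Q): not NE [P2→P gives 3>2]
(B,R): not NE [P1→A gives 6>4; P2→P gives 3>0]

No pure NE.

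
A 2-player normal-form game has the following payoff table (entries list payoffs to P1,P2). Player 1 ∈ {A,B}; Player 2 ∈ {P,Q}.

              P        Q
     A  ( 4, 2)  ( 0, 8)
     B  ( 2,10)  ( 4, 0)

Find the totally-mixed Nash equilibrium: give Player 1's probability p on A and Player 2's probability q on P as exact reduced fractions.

(p,q) = (5/8, 2/3)

P1 indiff ⇒ q·4+(1-q)·0 = q·2+(1-q)·4 ⇒ q(2) = (1-q)(4) ⇒ q = 2/3
P2 indiff ⇒ p·2+(1-p)·10 = p·8+(1-p)·0 ⇒ p(-6) = (1-p)(-10) ⇒ p = 5/8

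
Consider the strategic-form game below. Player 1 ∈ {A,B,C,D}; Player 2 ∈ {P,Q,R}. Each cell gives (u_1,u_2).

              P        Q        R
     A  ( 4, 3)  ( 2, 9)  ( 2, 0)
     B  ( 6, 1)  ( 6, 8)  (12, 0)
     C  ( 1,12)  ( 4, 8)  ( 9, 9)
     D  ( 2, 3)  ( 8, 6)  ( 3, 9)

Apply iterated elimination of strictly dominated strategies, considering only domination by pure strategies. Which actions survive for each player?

P1 drop A (B beats it: P:6>4 Q:6>2 R:12>2)
P1 drop C (B beats it: P:6>1 Q:6>4 R:12>9)
P2 drop P (Q beats it: B:8>1 D:6>3)
P1→{B,D} P2→{Q,R}

Remaining: P1:{B,D} P2:{Q,R}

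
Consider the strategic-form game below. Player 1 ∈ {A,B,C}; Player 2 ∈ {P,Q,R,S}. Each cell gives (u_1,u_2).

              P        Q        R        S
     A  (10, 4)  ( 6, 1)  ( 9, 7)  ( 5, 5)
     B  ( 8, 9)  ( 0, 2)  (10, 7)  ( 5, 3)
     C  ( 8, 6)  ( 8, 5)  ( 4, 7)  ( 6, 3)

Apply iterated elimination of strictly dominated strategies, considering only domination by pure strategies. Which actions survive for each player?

P2 drop Q (P beats it: A:4>1 B:9>2 C:6>5)
P2 drop S (R beats it: A:7>5 B:7>3 C:7>3)
P1 drop C (A beats it: P:10>8 R:9>4)
P1→{A,B} P2→{P,R}

IESDS → P1:{A,B} P2:{P,R}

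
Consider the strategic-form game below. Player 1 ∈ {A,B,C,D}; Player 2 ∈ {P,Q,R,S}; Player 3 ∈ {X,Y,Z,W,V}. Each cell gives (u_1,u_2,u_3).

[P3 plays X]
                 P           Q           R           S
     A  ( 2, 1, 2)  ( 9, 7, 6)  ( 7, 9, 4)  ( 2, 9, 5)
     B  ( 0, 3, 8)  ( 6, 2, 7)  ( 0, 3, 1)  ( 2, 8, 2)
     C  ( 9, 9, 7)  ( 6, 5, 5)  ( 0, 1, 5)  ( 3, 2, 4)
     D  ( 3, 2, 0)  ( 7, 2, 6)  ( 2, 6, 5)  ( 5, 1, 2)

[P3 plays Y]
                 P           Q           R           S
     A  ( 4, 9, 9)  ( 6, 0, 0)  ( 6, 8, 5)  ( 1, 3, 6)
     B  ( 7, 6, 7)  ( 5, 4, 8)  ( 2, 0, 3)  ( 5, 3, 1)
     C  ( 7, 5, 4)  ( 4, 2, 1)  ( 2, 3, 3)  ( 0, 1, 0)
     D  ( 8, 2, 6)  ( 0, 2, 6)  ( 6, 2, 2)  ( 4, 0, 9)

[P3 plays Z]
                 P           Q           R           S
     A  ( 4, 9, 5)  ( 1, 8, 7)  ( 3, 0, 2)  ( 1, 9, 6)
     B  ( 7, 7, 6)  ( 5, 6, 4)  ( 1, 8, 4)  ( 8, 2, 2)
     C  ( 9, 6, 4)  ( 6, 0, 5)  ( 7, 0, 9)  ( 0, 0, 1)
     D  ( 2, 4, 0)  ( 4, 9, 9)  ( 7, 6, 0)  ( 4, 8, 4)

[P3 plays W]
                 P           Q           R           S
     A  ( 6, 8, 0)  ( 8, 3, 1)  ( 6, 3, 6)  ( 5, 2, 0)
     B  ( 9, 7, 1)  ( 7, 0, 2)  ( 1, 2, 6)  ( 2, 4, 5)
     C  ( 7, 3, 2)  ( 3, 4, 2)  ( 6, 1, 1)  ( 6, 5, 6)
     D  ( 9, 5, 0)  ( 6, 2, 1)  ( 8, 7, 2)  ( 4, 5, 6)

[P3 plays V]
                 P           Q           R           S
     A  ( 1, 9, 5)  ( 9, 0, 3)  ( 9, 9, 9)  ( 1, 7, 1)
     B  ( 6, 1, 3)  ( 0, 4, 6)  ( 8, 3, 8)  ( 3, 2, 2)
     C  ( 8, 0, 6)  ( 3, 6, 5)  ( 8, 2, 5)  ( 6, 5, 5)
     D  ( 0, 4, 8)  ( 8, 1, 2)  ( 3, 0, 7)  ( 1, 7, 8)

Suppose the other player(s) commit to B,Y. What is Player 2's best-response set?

u_2(P vs B,Y) = 6
u_2(Q vs B,Y) = 4
u_2(R vs B,Y) = 0
u_2(S vs B,Y) = 3
max payoff 6 at {P}

P2 best: {P}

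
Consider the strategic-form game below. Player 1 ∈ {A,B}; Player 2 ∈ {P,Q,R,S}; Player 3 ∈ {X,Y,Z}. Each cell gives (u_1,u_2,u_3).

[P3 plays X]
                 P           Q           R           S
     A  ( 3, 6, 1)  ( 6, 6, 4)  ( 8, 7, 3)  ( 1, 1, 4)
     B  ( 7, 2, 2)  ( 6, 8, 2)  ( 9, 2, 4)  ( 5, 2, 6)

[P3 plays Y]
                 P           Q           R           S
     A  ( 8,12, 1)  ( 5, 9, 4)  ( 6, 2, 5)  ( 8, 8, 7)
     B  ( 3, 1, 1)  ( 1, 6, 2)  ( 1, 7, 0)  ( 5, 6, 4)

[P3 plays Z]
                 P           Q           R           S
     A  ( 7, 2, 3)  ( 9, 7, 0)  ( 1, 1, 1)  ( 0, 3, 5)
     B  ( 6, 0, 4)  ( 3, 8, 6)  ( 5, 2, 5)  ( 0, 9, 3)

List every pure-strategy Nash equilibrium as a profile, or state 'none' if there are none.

PSNE: ∅

(A,P,X): not NE [P1→B gives 7>3; P2→R gives 7>6; P3→Z gives 3>1]
(A,P,Y): not NE [P3→Z gives 3>1]
(A,P,Z): not NE [P2→Q gives 7>2]
(A,Q,X): not NE [P2→R gives 7>6]
(A,Q,Y): not NE [P2→P gives 12>9]
(A,Q,Z): not NE [P3→Y gives 4>0]
(A,R,X): not NE [P1→B gives 9>8; P3→Y gives 5>3]
(A,R,Y): not NE [P2→P gives 12>2]
(A,R,Z): not NE [P1→B gives 5>1; P2→Q gives 7>1; P3→Y gives 5>1]
(A,S,X): not NE [P1→B gives 5>1; P2→R gives 7>1; P3→Y gives 7>4]
(A,S,Y): not NE [P2→P gives 12>8]
(A,S,Z): not NE [P2→Q gives 7>3; P3→Y gives 7>5]
(B,P,X): not NE [P2→Q gives 8>2; P3→Z gives 4>2]
(B,P,Y): not NE [P1→A gives 8>3; P2→R gives 7>1; P3→Z gives 4>1]
(B,P,Z): not NE [P1→A gives 7>6; P2→S gives 9>0]
(B,Q,X): not NE [P3→Z gives 6>2]
(B,Q,Y): not NE [P1→A gives 5>1; P2→R gives 7>6; P3→Z gives 6>2]
(B,Q,Z): not NE [P1→A gives 9>3; P2→S gives 9>8]
(B,R,X): not NE [P2→Q gives 8>2; P3→Z gives 5>4]
(B,R,Y): not NE [P1→A gives 6>1; P3→Z gives 5>0]
(B,R,Z): not NE [P2→S gives 9>2]
(B,S,X): not NE [P2→Q gives 8>2]
(B,S,Y): not NE [P1→A gives 8>5; P2→R gives 7>6; P3→X gives 6>4]
(B,S,Z): not NE [P3→X gives 6>3]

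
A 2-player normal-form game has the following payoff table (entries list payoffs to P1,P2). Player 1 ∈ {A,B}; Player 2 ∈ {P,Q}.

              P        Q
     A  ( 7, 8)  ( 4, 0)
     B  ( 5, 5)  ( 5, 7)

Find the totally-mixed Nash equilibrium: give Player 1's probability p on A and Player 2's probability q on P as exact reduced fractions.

(p,q) = (1/5, 1/3)

P1 indiff ⇒ q·7+(1-q)·4 = q·5+(1-q)·5 ⇒ q(2) = (1-q)(1) ⇒ q = 1/3
P2 indiff ⇒ p·8+(1-p)·5 = p·0+(1-p)·7 ⇒ p(8) = (1-p)(2) ⇒ p = 1/5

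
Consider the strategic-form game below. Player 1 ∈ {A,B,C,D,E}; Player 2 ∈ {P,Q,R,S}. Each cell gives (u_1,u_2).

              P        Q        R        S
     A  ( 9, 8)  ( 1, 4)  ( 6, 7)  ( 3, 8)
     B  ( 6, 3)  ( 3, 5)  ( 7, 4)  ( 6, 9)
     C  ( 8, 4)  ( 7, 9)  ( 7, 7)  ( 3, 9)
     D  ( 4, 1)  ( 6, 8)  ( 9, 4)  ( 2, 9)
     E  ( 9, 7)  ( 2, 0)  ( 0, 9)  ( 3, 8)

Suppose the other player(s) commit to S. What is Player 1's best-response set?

u_1(A vs S) = 3
u_1(B vs S) = 6
u_1(C vs S) = 3
u_1(D vs S) = 2
u_1(E vs S) = 3
max payoff 6 at {B}

P1 best: {B}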